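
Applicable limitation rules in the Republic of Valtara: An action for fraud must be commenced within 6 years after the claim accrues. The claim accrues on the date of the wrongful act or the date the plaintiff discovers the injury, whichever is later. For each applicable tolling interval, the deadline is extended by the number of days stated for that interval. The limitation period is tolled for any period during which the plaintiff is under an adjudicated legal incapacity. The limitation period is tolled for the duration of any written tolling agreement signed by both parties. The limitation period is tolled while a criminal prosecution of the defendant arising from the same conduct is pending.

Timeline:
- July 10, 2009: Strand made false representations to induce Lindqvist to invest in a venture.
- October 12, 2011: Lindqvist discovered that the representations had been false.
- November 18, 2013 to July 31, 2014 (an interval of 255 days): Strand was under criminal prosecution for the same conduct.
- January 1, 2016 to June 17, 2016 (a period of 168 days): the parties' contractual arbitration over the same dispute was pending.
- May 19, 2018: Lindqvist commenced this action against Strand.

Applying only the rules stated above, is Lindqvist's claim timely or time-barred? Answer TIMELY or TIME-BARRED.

TIMELY

Taking the later of the act (July 10, 2009) and discovery (October 12, 2011), the claim accrued on October 12, 2011.
The untolled deadline — 6 years after October 12, 2011 — is October 12, 2017.
Because the pending criminal prosecution ran from November 18, 2013 to July 31, 2014, the deadline is extended by 255 days to June 24, 2018.
No stated provision tolls the period for a pending arbitration, so the interval from January 1, 2016 to June 17, 2016 has no effect on the deadline.
Lindqvist filed on May 19, 2018, before the June 24, 2018 deadline, so the action is timely.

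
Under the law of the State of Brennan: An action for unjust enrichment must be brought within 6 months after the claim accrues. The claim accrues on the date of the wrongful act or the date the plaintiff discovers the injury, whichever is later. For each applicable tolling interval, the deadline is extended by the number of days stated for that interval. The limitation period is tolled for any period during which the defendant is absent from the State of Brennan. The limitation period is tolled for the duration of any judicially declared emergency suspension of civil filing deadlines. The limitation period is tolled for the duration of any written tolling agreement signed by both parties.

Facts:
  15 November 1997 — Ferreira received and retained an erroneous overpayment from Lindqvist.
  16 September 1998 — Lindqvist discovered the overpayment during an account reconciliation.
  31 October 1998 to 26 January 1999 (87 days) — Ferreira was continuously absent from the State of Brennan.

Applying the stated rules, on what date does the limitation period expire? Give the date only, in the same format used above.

Taking the later of the act (15 November 1997) and discovery (16 September 1998), the claim accrued on 16 September 1998.
The untolled deadline — 6 months after 16 September 1998 — is 16 March 1999.
The period was tolled for 87 days by the defendant's absence from the jurisdiction (31 October 1998 to 26 January 1999), pushing the deadline to 11 June 1999.

11 June 1999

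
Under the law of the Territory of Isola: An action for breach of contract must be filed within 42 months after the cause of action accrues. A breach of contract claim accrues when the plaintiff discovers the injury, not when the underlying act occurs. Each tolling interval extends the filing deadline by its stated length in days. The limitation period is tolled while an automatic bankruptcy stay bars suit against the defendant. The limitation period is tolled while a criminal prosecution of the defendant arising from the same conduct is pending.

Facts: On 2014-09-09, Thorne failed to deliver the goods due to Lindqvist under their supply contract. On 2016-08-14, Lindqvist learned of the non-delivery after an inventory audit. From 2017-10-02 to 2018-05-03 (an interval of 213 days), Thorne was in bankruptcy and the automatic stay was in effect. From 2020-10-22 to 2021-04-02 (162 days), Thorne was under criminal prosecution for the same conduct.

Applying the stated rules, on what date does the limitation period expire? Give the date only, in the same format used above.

The claim did not accrue until Lindqvist discovered the injury on 2016-08-14; the 2014-09-09 act date does not start the clock under the stated rule.
42 months from 2016-08-14 is 2020-02-14.
The automatic bankruptcy stay from 2017-10-02 to 2018-05-03 tolled the period for 213 days, extending the deadline to 2020-09-14.
By the time the pending criminal prosecution began on 2020-10-22, the limitation period had already expired on 2020-09-14; that interval cannot revive it.

2020-09-14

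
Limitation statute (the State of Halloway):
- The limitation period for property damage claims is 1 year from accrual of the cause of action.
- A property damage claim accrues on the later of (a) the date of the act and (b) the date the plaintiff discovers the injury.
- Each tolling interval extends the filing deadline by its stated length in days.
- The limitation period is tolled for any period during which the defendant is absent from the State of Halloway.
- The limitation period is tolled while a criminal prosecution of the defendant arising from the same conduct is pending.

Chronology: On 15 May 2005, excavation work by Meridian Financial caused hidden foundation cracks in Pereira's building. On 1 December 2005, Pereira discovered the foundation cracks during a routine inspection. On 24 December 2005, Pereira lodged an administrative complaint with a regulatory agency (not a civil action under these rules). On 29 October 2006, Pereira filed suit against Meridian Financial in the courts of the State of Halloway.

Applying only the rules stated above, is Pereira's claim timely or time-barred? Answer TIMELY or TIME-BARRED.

TIMELY

Taking the later of the act (15 May 2005) and discovery (1 December 2005), the claim accrued on 1 December 2005.
The untolled deadline — 1 year after 1 December 2005 — is 1 December 2006.
The other events in the timeline have no effect on the limitation period under the stated rules.
Pereira filed on 29 October 2006, before the 1 December 2006 deadline, so the action is timely.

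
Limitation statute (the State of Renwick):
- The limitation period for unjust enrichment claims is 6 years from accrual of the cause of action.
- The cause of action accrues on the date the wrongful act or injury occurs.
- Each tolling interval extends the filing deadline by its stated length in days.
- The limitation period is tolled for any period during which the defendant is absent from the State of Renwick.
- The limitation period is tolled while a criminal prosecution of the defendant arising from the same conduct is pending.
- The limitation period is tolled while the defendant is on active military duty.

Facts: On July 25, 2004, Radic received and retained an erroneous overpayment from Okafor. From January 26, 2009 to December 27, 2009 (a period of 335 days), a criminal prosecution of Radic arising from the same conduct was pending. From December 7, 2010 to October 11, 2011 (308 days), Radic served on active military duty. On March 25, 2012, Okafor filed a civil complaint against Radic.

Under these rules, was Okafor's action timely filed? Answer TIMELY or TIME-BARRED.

TIMELY

The claim accrued on July 25, 2004, when the wrongful act occurred.
Adding the 6 years base period to July 25, 2004 gives a deadline of July 25, 2010, before any tolling.
The pending criminal prosecution from January 26, 2009 to December 27, 2009 tolled the period for 335 days, extending the deadline to June 25, 2011.
The period was tolled for 308 days by the defendant's active military service (December 7, 2010 to October 11, 2011), pushing the deadline to April 28, 2012.
Filing on March 25, 2012 beat the April 28, 2012 deadline — the action is timely.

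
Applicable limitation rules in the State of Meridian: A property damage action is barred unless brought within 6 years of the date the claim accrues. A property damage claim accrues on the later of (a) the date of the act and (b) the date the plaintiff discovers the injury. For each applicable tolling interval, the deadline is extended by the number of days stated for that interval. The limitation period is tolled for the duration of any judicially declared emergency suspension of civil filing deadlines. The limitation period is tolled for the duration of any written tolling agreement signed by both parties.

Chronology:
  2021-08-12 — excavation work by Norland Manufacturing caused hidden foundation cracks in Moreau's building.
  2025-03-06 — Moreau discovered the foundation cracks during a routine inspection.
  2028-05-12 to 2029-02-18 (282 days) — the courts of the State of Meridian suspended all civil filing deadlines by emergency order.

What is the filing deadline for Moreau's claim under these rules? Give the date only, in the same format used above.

Because discovery on 2025-03-06 post-dates the 2021-08-12 act, accrual under the later-of rule falls on 2025-03-06.
Adding the 6 years base period to 2025-03-06 gives a deadline of 2031-03-06, before any tolling.
The emergency suspension of filing deadlines from 2028-05-12 to 2029-02-18 tolled the period for 282 days, extending the deadline to 2031-12-13.

2031-12-13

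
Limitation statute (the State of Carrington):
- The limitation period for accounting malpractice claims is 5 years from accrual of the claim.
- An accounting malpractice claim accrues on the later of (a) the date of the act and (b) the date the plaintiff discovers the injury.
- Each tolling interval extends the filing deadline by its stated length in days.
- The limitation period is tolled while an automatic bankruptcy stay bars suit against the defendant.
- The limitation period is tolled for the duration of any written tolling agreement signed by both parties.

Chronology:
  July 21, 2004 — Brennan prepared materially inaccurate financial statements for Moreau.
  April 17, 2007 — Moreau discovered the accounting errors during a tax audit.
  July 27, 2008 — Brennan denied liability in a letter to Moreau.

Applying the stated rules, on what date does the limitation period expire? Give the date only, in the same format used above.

April 17, 2012

The claim accrued on April 17, 2007 — the later of the July 21, 2004 act and the April 17, 2007 discovery.
Adding the 5 years base period to April 17, 2007 gives a deadline of April 17, 2012, before any tolling.
Nothing else in the chronology tolls or restarts the period.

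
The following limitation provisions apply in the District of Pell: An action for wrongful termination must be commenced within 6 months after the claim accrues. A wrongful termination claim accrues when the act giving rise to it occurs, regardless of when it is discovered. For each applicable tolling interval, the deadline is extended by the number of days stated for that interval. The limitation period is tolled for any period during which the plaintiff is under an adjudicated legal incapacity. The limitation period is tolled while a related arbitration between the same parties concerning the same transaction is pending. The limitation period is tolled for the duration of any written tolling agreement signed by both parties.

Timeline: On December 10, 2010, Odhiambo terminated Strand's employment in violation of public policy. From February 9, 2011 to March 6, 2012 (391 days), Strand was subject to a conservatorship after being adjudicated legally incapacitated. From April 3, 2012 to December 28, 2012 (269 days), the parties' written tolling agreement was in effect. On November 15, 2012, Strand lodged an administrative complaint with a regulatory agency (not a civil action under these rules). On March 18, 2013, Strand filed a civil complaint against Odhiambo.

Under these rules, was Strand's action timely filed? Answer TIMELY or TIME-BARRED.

TIMELY

The claim accrued on December 10, 2010, the date of the act.
The untolled deadline — 6 months after December 10, 2010 — is June 10, 2011.
The plaintiff's legal incapacity from February 9, 2011 to March 6, 2012 tolled the period for 391 days, extending the deadline to July 5, 2012.
The written tolling agreement from April 3, 2012 to December 28, 2012 tolled the period for 269 days, extending the deadline to March 31, 2013.
The other events in the timeline have no effect on the limitation period under the stated rules.
Filing on March 18, 2013 beat the March 31, 2013 deadline — the action is timely.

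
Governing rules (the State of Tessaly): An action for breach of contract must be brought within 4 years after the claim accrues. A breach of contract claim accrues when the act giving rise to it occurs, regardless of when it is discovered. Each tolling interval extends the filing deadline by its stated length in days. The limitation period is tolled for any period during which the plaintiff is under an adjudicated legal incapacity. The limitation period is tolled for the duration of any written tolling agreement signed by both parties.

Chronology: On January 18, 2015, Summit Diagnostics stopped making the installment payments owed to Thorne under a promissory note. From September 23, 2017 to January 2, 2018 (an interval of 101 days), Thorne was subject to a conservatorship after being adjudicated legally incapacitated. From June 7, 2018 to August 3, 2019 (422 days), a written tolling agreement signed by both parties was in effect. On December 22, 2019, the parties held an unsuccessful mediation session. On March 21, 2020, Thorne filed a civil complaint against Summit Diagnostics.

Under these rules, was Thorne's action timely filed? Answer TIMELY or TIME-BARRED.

The claim accrued on January 18, 2015, when the wrongful act occurred.
Adding the 4 years base period to January 18, 2015 gives a deadline of January 18, 2019, before any tolling.
The period was tolled for 101 days by the plaintiff's legal incapacity (September 23, 2017 to January 2, 2018), pushing the deadline to April 29, 2019.
Because the written tolling agreement ran from June 7, 2018 to August 3, 2019, the deadline is extended by 422 days to June 24, 2020.
None of the other events listed affects the running of the period under the stated rules.
The March 21, 2020 filing precedes the June 24, 2020 deadline; the claim is timely.

TIMELY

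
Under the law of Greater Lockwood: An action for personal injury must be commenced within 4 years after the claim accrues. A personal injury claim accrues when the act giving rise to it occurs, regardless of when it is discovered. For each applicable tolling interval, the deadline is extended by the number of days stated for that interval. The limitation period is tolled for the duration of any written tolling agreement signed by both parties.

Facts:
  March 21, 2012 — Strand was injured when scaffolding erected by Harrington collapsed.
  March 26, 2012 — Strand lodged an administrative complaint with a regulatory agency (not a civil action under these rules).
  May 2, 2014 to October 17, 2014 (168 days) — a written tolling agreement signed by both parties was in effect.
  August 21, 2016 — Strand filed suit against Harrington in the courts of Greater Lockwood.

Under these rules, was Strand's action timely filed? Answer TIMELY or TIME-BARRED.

TIMELY

The claim accrued on March 21, 2012, when the wrongful act occurred.
Adding the 4 years base period to March 21, 2012 gives a deadline of March 21, 2016, before any tolling.
The written tolling agreement from May 2, 2014 to October 17, 2014 tolled the period for 168 days, extending the deadline to September 5, 2016.
None of the other events listed affects the running of the period under the stated rules.
The August 21, 2016 filing precedes the September 5, 2016 deadline; the claim is timely.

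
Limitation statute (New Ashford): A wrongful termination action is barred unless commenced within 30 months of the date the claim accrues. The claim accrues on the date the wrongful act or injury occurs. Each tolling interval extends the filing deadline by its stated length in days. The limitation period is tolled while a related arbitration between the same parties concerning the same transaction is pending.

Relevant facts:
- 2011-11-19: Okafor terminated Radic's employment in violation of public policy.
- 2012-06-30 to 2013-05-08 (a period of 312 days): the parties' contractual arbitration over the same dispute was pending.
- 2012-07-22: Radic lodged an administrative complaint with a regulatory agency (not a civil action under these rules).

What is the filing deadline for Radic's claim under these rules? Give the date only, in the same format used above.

2015-03-27

The claim accrued on 2011-11-19, when the wrongful act occurred.
30 months from 2011-11-19 is 2014-05-19.
The period was tolled for 312 days by the pending related arbitration (2012-06-30 to 2013-05-08), pushing the deadline to 2015-03-27.
Nothing else in the chronology tolls or restarts the period.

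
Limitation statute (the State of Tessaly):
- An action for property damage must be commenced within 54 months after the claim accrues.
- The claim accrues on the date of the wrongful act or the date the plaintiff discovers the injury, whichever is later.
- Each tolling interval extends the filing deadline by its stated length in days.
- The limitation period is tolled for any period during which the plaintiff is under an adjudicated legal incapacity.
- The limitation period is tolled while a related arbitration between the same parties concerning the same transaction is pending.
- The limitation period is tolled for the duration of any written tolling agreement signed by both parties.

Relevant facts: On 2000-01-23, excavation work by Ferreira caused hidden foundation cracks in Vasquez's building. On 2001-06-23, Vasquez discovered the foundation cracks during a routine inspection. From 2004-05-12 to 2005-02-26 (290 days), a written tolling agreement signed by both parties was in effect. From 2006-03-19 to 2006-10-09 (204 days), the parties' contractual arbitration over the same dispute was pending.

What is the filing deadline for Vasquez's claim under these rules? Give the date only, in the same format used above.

Taking the later of the act (2000-01-23) and discovery (2001-06-23), the claim accrued on 2001-06-23.
54 months from 2001-06-23 is 2005-12-23.
The written tolling agreement from 2004-05-12 to 2005-02-26 tolled the period for 290 days, extending the deadline to 2006-10-09.
The pending related arbitration from 2006-03-19 to 2006-10-09 tolled the period for 204 days, extending the deadline to 2007-05-01.

2007-05-01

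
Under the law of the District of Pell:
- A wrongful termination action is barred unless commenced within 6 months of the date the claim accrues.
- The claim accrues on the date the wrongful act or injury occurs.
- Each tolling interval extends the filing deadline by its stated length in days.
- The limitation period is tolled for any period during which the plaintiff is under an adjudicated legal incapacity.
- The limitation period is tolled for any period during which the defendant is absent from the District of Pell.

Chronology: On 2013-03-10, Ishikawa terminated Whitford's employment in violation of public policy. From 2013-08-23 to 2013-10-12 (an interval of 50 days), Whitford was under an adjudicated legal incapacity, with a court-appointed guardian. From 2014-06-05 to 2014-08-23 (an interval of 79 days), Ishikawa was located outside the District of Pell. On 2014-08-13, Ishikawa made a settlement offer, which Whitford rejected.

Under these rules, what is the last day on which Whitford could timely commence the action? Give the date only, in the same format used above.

The claim accrued on 2013-03-10, when the wrongful act occurred.
Adding the 6 months base period to 2013-03-10 gives a deadline of 2013-09-10, before any tolling.
Because the plaintiff's legal incapacity ran from 2013-08-23 to 2013-10-12, the deadline is extended by 50 days to 2013-10-30.
The defendant's absence from the jurisdiction from 2014-06-05 to 2014-08-23 began after the period had already run on 2013-10-30, so it has no tolling effect.
None of the other events listed affects the running of the period under the stated rules.

2013-10-30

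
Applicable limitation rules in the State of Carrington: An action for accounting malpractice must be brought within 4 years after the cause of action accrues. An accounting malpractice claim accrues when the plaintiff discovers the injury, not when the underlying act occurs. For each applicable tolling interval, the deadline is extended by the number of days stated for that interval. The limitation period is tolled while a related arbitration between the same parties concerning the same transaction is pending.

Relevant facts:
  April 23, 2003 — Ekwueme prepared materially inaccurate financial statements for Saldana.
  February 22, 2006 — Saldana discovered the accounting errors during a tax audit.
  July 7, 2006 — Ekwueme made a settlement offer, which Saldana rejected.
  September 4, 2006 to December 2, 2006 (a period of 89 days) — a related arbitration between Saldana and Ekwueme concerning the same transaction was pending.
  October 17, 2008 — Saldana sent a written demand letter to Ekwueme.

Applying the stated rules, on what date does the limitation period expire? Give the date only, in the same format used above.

Accrual is tied to discovery, so the period began on February 22, 2006 rather than on April 23, 2003 when the act occurred.
4 years from February 22, 2006 is February 22, 2010.
The period was tolled for 89 days by the pending related arbitration (September 4, 2006 to December 2, 2006), pushing the deadline to May 22, 2010.
Nothing else in the chronology tolls or restarts the period.

May 22, 2010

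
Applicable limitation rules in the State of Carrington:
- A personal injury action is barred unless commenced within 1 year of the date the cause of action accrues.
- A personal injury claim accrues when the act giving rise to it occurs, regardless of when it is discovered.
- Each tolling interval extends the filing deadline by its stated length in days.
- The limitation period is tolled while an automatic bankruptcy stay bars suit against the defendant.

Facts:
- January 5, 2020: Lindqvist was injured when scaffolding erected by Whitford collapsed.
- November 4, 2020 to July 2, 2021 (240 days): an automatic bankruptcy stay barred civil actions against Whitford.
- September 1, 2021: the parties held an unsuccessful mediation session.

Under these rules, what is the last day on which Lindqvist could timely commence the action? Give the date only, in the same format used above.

The cause of action accrued on January 5, 2020, the date of the act.
The untolled deadline — 1 year after January 5, 2020 — is January 5, 2021.
The automatic bankruptcy stay from November 4, 2020 to July 2, 2021 tolled the period for 240 days, extending the deadline to September 2, 2021.
Nothing else in the chronology tolls or restarts the period.

September 2, 2021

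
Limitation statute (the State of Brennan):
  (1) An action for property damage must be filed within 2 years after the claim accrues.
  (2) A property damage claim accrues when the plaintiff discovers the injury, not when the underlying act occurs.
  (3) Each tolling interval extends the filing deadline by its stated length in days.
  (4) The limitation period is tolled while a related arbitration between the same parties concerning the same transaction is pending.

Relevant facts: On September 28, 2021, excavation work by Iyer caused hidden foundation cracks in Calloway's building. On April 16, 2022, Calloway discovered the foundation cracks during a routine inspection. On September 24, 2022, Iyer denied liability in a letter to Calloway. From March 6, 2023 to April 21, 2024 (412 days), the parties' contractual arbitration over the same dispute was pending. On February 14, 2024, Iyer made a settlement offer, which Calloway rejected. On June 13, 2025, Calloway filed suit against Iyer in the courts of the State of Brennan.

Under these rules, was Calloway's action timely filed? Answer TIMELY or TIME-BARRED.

Accrual is tied to discovery, so the period began on April 16, 2022 rather than on September 28, 2021 when the act occurred.
The untolled deadline — 2 years after April 16, 2022 — is April 16, 2024.
Because the pending related arbitration ran from March 6, 2023 to April 21, 2024, the deadline is extended by 412 days to June 2, 2025.
Nothing else in the chronology tolls or restarts the period.
The June 13, 2025 filing falls after the June 2, 2025 deadline; the claim is time-barred.

TIME-BARRED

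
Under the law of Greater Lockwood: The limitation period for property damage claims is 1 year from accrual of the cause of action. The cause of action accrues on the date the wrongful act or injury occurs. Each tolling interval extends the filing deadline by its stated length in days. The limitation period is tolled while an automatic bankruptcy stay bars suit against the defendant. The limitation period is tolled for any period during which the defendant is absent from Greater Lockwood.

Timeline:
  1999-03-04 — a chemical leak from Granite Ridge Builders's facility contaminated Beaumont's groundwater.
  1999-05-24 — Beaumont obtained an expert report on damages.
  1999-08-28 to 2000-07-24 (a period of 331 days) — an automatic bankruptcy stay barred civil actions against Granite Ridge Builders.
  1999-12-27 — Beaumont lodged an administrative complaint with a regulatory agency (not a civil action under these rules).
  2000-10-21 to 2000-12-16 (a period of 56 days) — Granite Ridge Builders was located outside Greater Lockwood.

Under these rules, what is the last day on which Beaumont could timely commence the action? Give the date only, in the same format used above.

2001-03-26

The claim accrued on 1999-03-04, when the wrongful act occurred.
The untolled deadline — 1 year after 1999-03-04 — is 2000-03-04.
The period was tolled for 331 days by the automatic bankruptcy stay (1999-08-28 to 2000-07-24), pushing the deadline to 2001-01-29.
The period was tolled for 56 days by the defendant's absence from the jurisdiction (2000-10-21 to 2000-12-16), pushing the deadline to 2001-03-26.
The other events in the timeline have no effect on the limitation period under the stated rules.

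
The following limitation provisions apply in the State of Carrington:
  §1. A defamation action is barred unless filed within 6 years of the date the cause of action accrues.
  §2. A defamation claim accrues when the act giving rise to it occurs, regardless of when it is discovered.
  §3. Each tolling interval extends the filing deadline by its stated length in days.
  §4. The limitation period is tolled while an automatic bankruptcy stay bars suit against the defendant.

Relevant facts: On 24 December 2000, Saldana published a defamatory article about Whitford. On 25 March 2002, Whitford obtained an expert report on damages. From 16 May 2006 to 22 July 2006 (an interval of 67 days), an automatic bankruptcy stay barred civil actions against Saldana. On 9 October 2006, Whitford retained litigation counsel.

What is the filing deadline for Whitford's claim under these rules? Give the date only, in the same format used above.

1 March 2007

The cause of action accrued on 24 December 2000, the date of the act.
The untolled deadline — 6 years after 24 December 2000 — is 24 December 2006.
The automatic bankruptcy stay from 16 May 2006 to 22 July 2006 tolled the period for 67 days, extending the deadline to 1 March 2007.
The other events in the timeline have no effect on the limitation period under the stated rules.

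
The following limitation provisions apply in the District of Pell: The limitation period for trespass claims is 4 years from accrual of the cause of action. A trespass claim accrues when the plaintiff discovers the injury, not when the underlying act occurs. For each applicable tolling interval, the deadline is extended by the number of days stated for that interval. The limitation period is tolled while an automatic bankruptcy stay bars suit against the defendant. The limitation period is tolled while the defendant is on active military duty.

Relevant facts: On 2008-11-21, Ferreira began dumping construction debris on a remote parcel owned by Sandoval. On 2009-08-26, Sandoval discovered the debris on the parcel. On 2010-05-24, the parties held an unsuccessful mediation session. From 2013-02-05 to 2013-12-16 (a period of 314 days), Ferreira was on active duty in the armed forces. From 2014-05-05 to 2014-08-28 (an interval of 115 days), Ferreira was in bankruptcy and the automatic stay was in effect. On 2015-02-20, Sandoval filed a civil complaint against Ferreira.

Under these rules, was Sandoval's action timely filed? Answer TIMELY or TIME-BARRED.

The claim did not accrue until Sandoval discovered the injury on 2009-08-26; the 2008-11-21 act date does not start the clock under the stated rule.
4 years from 2009-08-26 is 2013-08-26.
The defendant's active military service from 2013-02-05 to 2013-12-16 tolled the period for 314 days, extending the deadline to 2014-07-06.
The automatic bankruptcy stay from 2014-05-05 to 2014-08-28 tolled the period for 115 days, extending the deadline to 2014-10-29.
None of the other events listed affects the running of the period under the stated rules.
The 2015-02-20 filing falls after the 2014-10-29 deadline; the claim is time-barred.

TIME-BARRED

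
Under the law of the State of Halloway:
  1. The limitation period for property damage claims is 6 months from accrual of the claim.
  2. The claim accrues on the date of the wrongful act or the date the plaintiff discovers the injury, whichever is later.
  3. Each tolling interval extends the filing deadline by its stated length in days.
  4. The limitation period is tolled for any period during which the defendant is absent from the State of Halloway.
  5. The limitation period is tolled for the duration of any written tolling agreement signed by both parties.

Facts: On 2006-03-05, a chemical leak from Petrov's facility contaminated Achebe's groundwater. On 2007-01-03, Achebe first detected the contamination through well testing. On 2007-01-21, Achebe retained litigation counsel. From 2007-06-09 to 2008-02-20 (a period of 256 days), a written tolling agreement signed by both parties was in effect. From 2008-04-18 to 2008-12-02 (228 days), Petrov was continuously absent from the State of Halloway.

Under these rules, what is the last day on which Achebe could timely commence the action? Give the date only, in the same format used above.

2008-03-15

The claim accrued on 2007-01-03 — the later of the 2006-03-05 act and the 2007-01-03 discovery.
The untolled deadline — 6 months after 2007-01-03 — is 2007-07-03.
Because the written tolling agreement ran from 2007-06-09 to 2008-02-20, the deadline is extended by 256 days to 2008-03-15.
The defendant's absence from the jurisdiction from 2008-04-18 to 2008-12-02 began after the period had already run on 2008-03-15, so it has no tolling effect.
None of the other events listed affects the running of the period under the stated rules.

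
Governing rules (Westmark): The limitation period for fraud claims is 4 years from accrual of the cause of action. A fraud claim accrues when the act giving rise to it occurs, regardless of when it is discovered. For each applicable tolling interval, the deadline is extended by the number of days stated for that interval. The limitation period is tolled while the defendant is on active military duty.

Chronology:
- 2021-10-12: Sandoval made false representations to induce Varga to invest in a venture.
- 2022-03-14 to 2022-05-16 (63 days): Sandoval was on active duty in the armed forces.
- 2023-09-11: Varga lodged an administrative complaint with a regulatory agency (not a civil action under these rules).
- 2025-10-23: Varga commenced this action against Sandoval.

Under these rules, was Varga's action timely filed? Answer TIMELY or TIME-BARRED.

The limitation period began to run on 2021-10-12.
The untolled deadline — 4 years after 2021-10-12 — is 2025-10-12.
The defendant's active military service from 2022-03-14 to 2022-05-16 tolled the period for 63 days, extending the deadline to 2025-12-14.
Nothing else in the chronology tolls or restarts the period.
The 2025-10-23 filing precedes the 2025-12-14 deadline; the claim is timely.

TIMELY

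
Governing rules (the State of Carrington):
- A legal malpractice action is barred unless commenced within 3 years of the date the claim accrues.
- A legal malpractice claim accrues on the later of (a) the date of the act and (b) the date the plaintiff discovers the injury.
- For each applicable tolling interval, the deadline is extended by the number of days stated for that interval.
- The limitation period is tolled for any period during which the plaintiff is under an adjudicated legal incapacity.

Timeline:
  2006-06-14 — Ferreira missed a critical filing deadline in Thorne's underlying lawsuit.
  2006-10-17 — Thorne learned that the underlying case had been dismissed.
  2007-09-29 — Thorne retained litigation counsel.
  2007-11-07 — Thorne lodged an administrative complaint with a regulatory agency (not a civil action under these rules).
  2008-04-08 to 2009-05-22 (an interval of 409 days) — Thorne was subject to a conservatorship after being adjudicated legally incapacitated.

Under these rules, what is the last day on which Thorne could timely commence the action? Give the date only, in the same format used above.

2010-11-30

The claim accrued on 2006-10-17 — the later of the 2006-06-14 act and the 2006-10-17 discovery.
3 years from 2006-10-17 is 2009-10-17.
Because the plaintiff's legal incapacity ran from 2008-04-08 to 2009-05-22, the deadline is extended by 409 days to 2010-11-30.
Nothing else in the chronology tolls or restarts the period.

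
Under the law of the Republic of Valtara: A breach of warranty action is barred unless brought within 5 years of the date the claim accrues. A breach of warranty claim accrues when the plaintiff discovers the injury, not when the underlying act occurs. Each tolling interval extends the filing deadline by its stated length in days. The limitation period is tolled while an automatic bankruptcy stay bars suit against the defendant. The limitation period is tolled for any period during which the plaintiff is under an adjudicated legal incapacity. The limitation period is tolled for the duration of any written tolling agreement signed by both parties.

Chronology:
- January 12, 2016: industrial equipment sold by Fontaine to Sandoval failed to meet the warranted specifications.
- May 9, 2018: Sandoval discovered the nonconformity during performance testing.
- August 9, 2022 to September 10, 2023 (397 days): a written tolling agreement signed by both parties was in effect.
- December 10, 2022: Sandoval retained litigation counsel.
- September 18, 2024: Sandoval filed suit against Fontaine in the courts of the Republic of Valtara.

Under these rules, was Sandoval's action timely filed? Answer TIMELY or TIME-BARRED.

Under the discovery rule, the claim accrued on May 9, 2018, when Sandoval discovered the injury — not on the January 12, 2016 date of the underlying act.
The untolled deadline — 5 years after May 9, 2018 — is May 9, 2023.
The written tolling agreement from August 9, 2022 to September 10, 2023 tolled the period for 397 days, extending the deadline to June 9, 2024.
None of the other events listed affects the running of the period under the stated rules.
Sandoval filed on September 18, 2024, after the June 9, 2024 deadline, so the action is time-barred.

TIME-BARRED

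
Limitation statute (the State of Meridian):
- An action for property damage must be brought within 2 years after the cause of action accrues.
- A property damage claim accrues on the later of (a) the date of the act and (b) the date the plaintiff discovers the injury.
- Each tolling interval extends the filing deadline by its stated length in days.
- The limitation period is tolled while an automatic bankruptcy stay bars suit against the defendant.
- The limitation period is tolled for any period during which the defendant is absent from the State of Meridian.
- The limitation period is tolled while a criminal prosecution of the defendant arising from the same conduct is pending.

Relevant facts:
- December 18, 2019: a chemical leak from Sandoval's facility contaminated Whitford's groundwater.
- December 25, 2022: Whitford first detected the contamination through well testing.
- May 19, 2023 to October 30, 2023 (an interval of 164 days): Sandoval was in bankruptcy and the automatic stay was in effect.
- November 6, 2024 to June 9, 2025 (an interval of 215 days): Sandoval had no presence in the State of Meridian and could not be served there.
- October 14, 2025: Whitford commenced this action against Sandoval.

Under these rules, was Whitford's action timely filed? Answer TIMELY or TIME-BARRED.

Because discovery on December 25, 2022 post-dates the December 18, 2019 act, accrual under the later-of rule falls on December 25, 2022.
2 years from December 25, 2022 is December 25, 2024.
The period was tolled for 164 days by the automatic bankruptcy stay (May 19, 2023 to October 30, 2023), pushing the deadline to June 7, 2025.
The period was tolled for 215 days by the defendant's absence from the jurisdiction (November 6, 2024 to June 9, 2025), pushing the deadline to January 8, 2026.
Whitford filed on October 14, 2025, before the January 8, 2026 deadline, so the action is timely.

TIMELY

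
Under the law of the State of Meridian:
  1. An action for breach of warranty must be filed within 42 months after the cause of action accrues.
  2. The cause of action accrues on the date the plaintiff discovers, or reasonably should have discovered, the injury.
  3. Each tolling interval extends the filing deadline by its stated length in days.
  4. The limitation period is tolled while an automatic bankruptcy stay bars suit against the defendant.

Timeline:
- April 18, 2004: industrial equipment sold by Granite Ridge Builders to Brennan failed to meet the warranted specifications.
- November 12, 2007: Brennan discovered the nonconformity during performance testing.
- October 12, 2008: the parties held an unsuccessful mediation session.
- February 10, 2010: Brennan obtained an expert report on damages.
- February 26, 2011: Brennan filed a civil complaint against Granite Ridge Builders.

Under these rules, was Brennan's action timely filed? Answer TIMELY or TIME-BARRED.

TIMELY

Under the discovery rule, the claim accrued on November 12, 2007, when Brennan discovered the injury — not on the April 18, 2004 date of the underlying act.
Adding the 42 months base period to November 12, 2007 gives a deadline of May 12, 2011, before any tolling.
None of the other events listed affects the running of the period under the stated rules.
Filing on February 26, 2011 beat the May 12, 2011 deadline — the action is timely.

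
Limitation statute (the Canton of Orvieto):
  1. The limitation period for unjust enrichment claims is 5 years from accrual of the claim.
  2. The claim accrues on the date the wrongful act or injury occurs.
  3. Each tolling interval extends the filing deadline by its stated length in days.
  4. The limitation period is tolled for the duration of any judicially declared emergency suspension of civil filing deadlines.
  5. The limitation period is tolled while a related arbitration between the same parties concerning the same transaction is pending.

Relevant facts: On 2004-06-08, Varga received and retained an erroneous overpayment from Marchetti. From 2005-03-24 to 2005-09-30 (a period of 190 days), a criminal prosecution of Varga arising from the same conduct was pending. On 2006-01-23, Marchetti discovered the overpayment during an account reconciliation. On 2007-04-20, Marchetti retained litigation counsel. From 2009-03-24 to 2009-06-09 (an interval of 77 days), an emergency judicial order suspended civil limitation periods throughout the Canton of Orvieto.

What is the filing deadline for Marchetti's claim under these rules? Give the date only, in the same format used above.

Because the rule ties accrual to occurrence, the claim accrued on 2004-06-08, not on the 2006-01-23 discovery date.
5 years from 2004-06-08 is 2009-06-08.
The period was tolled for 77 days by the emergency suspension of filing deadlines (2009-03-24 to 2009-06-09), pushing the deadline to 2009-08-24.
Although a criminal prosecution ran from 2005-03-24 to 2005-09-30, the stated rules do not make that a tolling event, so it is disregarded.
The other events in the timeline have no effect on the limitation period under the stated rules.

2009-08-24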